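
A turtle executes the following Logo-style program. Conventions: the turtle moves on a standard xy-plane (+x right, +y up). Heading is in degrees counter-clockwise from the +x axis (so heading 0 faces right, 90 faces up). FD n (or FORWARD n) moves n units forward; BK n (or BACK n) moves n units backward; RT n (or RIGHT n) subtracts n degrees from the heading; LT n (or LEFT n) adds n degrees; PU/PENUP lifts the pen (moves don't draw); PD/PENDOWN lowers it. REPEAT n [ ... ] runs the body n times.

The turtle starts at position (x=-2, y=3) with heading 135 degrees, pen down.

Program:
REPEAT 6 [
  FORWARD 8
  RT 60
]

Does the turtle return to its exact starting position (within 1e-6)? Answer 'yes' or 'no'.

Answer: yes

Derivation:
Executing turtle program step by step:
Start: pos=(-2,3), heading=135, pen down
REPEAT 6 [
  -- iteration 1/6 --
  FD 8: (-2,3) -> (-7.657,8.657) [heading=135, draw]
  RT 60: heading 135 -> 75
  -- iteration 2/6 --
  FD 8: (-7.657,8.657) -> (-5.586,16.384) [heading=75, draw]
  RT 60: heading 75 -> 15
  -- iteration 3/6 --
  FD 8: (-5.586,16.384) -> (2.141,18.455) [heading=15, draw]
  RT 60: heading 15 -> 315
  -- iteration 4/6 --
  FD 8: (2.141,18.455) -> (7.798,12.798) [heading=315, draw]
  RT 60: heading 315 -> 255
  -- iteration 5/6 --
  FD 8: (7.798,12.798) -> (5.727,5.071) [heading=255, draw]
  RT 60: heading 255 -> 195
  -- iteration 6/6 --
  FD 8: (5.727,5.071) -> (-2,3) [heading=195, draw]
  RT 60: heading 195 -> 135
]
Final: pos=(-2,3), heading=135, 6 segment(s) drawn

Start position: (-2, 3)
Final position: (-2, 3)
Distance = 0; < 1e-6 -> CLOSED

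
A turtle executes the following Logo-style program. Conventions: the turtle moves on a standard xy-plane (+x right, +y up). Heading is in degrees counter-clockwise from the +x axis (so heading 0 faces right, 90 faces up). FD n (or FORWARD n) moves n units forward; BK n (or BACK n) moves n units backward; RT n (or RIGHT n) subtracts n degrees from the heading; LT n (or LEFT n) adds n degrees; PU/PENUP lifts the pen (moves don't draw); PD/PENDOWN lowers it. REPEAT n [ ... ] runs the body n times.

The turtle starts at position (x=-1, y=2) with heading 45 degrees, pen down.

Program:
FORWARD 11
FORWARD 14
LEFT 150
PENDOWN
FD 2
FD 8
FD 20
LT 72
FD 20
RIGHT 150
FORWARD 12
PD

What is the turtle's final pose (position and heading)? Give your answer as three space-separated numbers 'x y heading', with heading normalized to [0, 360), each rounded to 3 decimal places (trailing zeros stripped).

Executing turtle program step by step:
Start: pos=(-1,2), heading=45, pen down
FD 11: (-1,2) -> (6.778,9.778) [heading=45, draw]
FD 14: (6.778,9.778) -> (16.678,19.678) [heading=45, draw]
LT 150: heading 45 -> 195
PD: pen down
FD 2: (16.678,19.678) -> (14.746,19.16) [heading=195, draw]
FD 8: (14.746,19.16) -> (7.018,17.089) [heading=195, draw]
FD 20: (7.018,17.089) -> (-12.3,11.913) [heading=195, draw]
LT 72: heading 195 -> 267
FD 20: (-12.3,11.913) -> (-13.347,-8.059) [heading=267, draw]
RT 150: heading 267 -> 117
FD 12: (-13.347,-8.059) -> (-18.795,2.633) [heading=117, draw]
PD: pen down
Final: pos=(-18.795,2.633), heading=117, 7 segment(s) drawn

Answer: -18.795 2.633 117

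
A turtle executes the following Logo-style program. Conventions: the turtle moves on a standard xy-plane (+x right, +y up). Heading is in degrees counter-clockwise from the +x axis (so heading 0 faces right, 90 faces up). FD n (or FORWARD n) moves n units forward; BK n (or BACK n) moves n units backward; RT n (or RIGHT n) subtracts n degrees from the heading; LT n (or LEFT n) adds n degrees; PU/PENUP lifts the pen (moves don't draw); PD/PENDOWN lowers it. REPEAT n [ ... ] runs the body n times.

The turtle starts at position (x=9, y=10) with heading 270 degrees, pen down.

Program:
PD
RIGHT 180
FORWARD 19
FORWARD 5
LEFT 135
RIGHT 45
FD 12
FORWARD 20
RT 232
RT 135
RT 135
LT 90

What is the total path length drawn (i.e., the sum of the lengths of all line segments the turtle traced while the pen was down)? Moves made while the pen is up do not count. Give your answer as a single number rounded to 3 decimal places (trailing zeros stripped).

Executing turtle program step by step:
Start: pos=(9,10), heading=270, pen down
PD: pen down
RT 180: heading 270 -> 90
FD 19: (9,10) -> (9,29) [heading=90, draw]
FD 5: (9,29) -> (9,34) [heading=90, draw]
LT 135: heading 90 -> 225
RT 45: heading 225 -> 180
FD 12: (9,34) -> (-3,34) [heading=180, draw]
FD 20: (-3,34) -> (-23,34) [heading=180, draw]
RT 232: heading 180 -> 308
RT 135: heading 308 -> 173
RT 135: heading 173 -> 38
LT 90: heading 38 -> 128
Final: pos=(-23,34), heading=128, 4 segment(s) drawn

Segment lengths:
  seg 1: (9,10) -> (9,29), length = 19
  seg 2: (9,29) -> (9,34), length = 5
  seg 3: (9,34) -> (-3,34), length = 12
  seg 4: (-3,34) -> (-23,34), length = 20
Total = 56

Answer: 56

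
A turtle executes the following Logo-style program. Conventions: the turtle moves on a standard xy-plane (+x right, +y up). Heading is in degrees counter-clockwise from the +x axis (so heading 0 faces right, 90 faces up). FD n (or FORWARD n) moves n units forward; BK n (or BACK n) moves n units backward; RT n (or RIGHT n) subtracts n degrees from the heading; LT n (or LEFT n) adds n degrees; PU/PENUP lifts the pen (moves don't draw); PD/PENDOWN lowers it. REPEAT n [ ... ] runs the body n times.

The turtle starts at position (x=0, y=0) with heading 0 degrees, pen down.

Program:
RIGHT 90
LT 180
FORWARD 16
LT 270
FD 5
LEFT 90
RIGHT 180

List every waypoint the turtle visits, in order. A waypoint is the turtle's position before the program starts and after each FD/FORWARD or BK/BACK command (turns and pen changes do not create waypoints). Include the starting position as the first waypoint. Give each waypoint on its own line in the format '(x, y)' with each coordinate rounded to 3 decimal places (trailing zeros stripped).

Answer: (0, 0)
(0, 16)
(5, 16)

Derivation:
Executing turtle program step by step:
Start: pos=(0,0), heading=0, pen down
RT 90: heading 0 -> 270
LT 180: heading 270 -> 90
FD 16: (0,0) -> (0,16) [heading=90, draw]
LT 270: heading 90 -> 0
FD 5: (0,16) -> (5,16) [heading=0, draw]
LT 90: heading 0 -> 90
RT 180: heading 90 -> 270
Final: pos=(5,16), heading=270, 2 segment(s) drawn
Waypoints (3 total):
(0, 0)
(0, 16)
(5, 16)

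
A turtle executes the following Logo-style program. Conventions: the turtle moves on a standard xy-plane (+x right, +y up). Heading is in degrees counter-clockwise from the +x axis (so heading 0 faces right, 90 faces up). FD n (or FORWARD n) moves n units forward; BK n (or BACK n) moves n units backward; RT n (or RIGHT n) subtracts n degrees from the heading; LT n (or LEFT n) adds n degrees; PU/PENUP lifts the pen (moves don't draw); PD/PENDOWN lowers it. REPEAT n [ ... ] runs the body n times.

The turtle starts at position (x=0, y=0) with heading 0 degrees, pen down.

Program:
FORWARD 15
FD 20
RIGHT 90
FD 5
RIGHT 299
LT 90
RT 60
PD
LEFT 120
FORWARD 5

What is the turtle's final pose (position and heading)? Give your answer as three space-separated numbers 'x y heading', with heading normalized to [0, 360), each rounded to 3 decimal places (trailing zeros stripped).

Executing turtle program step by step:
Start: pos=(0,0), heading=0, pen down
FD 15: (0,0) -> (15,0) [heading=0, draw]
FD 20: (15,0) -> (35,0) [heading=0, draw]
RT 90: heading 0 -> 270
FD 5: (35,0) -> (35,-5) [heading=270, draw]
RT 299: heading 270 -> 331
LT 90: heading 331 -> 61
RT 60: heading 61 -> 1
PD: pen down
LT 120: heading 1 -> 121
FD 5: (35,-5) -> (32.425,-0.714) [heading=121, draw]
Final: pos=(32.425,-0.714), heading=121, 4 segment(s) drawn

Answer: 32.425 -0.714 121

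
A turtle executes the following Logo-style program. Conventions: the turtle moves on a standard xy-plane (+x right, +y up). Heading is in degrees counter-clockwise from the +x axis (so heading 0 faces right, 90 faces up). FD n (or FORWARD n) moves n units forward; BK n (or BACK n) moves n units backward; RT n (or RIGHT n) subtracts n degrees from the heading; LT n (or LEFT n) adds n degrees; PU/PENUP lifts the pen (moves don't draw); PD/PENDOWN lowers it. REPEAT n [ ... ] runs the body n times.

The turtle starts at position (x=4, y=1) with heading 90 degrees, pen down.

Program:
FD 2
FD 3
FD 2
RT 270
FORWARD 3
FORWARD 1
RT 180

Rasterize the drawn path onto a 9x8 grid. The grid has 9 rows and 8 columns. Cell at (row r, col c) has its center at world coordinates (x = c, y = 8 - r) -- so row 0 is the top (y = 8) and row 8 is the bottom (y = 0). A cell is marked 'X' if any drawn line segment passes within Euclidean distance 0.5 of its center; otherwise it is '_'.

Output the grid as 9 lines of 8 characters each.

Answer: XXXXX___
____X___
____X___
____X___
____X___
____X___
____X___
____X___
________

Derivation:
Segment 0: (4,1) -> (4,3)
Segment 1: (4,3) -> (4,6)
Segment 2: (4,6) -> (4,8)
Segment 3: (4,8) -> (1,8)
Segment 4: (1,8) -> (0,8)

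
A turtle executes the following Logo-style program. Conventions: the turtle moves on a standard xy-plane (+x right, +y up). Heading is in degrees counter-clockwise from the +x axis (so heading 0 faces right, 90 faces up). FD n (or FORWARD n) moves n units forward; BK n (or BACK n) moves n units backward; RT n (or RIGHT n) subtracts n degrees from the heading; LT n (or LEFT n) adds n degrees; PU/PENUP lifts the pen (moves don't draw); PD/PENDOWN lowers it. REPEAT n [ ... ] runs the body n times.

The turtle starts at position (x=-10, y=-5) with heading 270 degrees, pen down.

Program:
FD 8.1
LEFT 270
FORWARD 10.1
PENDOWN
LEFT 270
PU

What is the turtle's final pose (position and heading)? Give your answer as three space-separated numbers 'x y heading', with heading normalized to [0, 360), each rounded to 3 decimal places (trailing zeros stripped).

Executing turtle program step by step:
Start: pos=(-10,-5), heading=270, pen down
FD 8.1: (-10,-5) -> (-10,-13.1) [heading=270, draw]
LT 270: heading 270 -> 180
FD 10.1: (-10,-13.1) -> (-20.1,-13.1) [heading=180, draw]
PD: pen down
LT 270: heading 180 -> 90
PU: pen up
Final: pos=(-20.1,-13.1), heading=90, 2 segment(s) drawn

Answer: -20.1 -13.1 90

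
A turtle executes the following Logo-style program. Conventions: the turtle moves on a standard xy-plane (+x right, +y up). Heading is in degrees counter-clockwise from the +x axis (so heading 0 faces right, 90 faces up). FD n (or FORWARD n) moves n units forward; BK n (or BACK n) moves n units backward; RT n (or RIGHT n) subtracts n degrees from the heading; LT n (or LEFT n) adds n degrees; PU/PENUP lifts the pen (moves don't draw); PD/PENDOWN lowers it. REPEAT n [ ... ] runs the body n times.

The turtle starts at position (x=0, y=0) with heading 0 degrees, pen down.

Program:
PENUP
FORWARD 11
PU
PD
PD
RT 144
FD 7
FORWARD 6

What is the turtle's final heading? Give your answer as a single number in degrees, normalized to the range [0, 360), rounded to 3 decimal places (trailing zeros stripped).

Answer: 216

Derivation:
Executing turtle program step by step:
Start: pos=(0,0), heading=0, pen down
PU: pen up
FD 11: (0,0) -> (11,0) [heading=0, move]
PU: pen up
PD: pen down
PD: pen down
RT 144: heading 0 -> 216
FD 7: (11,0) -> (5.337,-4.114) [heading=216, draw]
FD 6: (5.337,-4.114) -> (0.483,-7.641) [heading=216, draw]
Final: pos=(0.483,-7.641), heading=216, 2 segment(s) drawn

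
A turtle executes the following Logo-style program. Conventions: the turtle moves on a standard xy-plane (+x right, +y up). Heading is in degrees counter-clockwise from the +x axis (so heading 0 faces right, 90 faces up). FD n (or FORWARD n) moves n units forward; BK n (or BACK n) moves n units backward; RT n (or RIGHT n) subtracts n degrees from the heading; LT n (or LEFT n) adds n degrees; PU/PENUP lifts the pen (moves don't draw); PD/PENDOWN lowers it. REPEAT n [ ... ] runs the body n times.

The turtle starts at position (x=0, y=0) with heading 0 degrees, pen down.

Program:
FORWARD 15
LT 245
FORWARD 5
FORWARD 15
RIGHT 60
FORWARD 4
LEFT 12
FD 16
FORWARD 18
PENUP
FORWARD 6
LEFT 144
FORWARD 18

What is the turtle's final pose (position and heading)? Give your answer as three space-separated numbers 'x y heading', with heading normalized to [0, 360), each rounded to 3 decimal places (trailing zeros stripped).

Answer: -18.67 -36.03 341

Derivation:
Executing turtle program step by step:
Start: pos=(0,0), heading=0, pen down
FD 15: (0,0) -> (15,0) [heading=0, draw]
LT 245: heading 0 -> 245
FD 5: (15,0) -> (12.887,-4.532) [heading=245, draw]
FD 15: (12.887,-4.532) -> (6.548,-18.126) [heading=245, draw]
RT 60: heading 245 -> 185
FD 4: (6.548,-18.126) -> (2.563,-18.475) [heading=185, draw]
LT 12: heading 185 -> 197
FD 16: (2.563,-18.475) -> (-12.738,-23.153) [heading=197, draw]
FD 18: (-12.738,-23.153) -> (-29.952,-28.415) [heading=197, draw]
PU: pen up
FD 6: (-29.952,-28.415) -> (-35.689,-30.17) [heading=197, move]
LT 144: heading 197 -> 341
FD 18: (-35.689,-30.17) -> (-18.67,-36.03) [heading=341, move]
Final: pos=(-18.67,-36.03), heading=341, 6 segment(s) drawn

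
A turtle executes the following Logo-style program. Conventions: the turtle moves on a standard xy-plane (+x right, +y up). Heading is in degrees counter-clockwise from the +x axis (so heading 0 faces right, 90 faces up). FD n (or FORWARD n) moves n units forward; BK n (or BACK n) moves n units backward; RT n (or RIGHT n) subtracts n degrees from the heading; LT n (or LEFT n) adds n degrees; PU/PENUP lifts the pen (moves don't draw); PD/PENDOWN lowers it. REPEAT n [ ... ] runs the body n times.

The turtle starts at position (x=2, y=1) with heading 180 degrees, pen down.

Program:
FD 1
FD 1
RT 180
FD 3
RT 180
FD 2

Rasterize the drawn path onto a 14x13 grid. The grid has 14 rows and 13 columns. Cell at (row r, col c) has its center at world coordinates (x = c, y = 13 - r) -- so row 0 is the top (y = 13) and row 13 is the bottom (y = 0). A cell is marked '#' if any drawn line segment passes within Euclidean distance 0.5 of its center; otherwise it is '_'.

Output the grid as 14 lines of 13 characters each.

Segment 0: (2,1) -> (1,1)
Segment 1: (1,1) -> (0,1)
Segment 2: (0,1) -> (3,1)
Segment 3: (3,1) -> (1,1)

Answer: _____________
_____________
_____________
_____________
_____________
_____________
_____________
_____________
_____________
_____________
_____________
_____________
####_________
_____________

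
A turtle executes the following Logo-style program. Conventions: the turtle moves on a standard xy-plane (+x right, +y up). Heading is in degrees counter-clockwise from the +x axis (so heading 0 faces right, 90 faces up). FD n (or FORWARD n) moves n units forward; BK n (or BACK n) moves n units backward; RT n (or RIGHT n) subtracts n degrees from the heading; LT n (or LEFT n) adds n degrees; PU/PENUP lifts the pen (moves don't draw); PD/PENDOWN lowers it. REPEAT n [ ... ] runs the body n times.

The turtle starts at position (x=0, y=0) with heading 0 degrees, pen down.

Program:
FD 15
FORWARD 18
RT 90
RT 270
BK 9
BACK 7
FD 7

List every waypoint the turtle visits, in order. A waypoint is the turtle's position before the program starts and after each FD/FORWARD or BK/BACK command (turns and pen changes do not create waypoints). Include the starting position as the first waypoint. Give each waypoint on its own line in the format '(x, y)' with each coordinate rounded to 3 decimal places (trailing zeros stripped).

Answer: (0, 0)
(15, 0)
(33, 0)
(24, 0)
(17, 0)
(24, 0)

Derivation:
Executing turtle program step by step:
Start: pos=(0,0), heading=0, pen down
FD 15: (0,0) -> (15,0) [heading=0, draw]
FD 18: (15,0) -> (33,0) [heading=0, draw]
RT 90: heading 0 -> 270
RT 270: heading 270 -> 0
BK 9: (33,0) -> (24,0) [heading=0, draw]
BK 7: (24,0) -> (17,0) [heading=0, draw]
FD 7: (17,0) -> (24,0) [heading=0, draw]
Final: pos=(24,0), heading=0, 5 segment(s) drawn
Waypoints (6 total):
(0, 0)
(15, 0)
(33, 0)
(24, 0)
(17, 0)
(24, 0)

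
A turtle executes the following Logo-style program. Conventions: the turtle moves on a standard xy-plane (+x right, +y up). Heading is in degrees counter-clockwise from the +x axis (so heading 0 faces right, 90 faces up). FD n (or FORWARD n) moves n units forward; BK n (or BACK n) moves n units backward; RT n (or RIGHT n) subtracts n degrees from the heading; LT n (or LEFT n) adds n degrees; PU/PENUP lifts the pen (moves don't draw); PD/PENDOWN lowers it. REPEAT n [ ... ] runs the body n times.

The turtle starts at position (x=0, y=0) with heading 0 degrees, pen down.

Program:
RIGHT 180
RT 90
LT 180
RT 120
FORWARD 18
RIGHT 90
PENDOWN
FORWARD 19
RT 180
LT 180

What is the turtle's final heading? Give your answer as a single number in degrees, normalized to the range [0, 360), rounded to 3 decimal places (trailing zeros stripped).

Executing turtle program step by step:
Start: pos=(0,0), heading=0, pen down
RT 180: heading 0 -> 180
RT 90: heading 180 -> 90
LT 180: heading 90 -> 270
RT 120: heading 270 -> 150
FD 18: (0,0) -> (-15.588,9) [heading=150, draw]
RT 90: heading 150 -> 60
PD: pen down
FD 19: (-15.588,9) -> (-6.088,25.454) [heading=60, draw]
RT 180: heading 60 -> 240
LT 180: heading 240 -> 60
Final: pos=(-6.088,25.454), heading=60, 2 segment(s) drawn

Answer: 60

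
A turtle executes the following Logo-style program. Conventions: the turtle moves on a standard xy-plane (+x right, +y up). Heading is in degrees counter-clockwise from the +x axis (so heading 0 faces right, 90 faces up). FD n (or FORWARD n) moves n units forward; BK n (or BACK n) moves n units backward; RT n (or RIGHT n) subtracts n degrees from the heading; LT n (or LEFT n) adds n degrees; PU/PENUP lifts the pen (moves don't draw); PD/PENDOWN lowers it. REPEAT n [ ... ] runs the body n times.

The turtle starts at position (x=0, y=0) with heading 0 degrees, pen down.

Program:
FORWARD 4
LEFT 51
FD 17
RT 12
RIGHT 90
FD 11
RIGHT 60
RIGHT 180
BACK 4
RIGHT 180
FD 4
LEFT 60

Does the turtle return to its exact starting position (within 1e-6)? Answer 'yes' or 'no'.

Answer: no

Derivation:
Executing turtle program step by step:
Start: pos=(0,0), heading=0, pen down
FD 4: (0,0) -> (4,0) [heading=0, draw]
LT 51: heading 0 -> 51
FD 17: (4,0) -> (14.698,13.211) [heading=51, draw]
RT 12: heading 51 -> 39
RT 90: heading 39 -> 309
FD 11: (14.698,13.211) -> (21.621,4.663) [heading=309, draw]
RT 60: heading 309 -> 249
RT 180: heading 249 -> 69
BK 4: (21.621,4.663) -> (20.187,0.929) [heading=69, draw]
RT 180: heading 69 -> 249
FD 4: (20.187,0.929) -> (18.754,-2.806) [heading=249, draw]
LT 60: heading 249 -> 309
Final: pos=(18.754,-2.806), heading=309, 5 segment(s) drawn

Start position: (0, 0)
Final position: (18.754, -2.806)
Distance = 18.963; >= 1e-6 -> NOT closed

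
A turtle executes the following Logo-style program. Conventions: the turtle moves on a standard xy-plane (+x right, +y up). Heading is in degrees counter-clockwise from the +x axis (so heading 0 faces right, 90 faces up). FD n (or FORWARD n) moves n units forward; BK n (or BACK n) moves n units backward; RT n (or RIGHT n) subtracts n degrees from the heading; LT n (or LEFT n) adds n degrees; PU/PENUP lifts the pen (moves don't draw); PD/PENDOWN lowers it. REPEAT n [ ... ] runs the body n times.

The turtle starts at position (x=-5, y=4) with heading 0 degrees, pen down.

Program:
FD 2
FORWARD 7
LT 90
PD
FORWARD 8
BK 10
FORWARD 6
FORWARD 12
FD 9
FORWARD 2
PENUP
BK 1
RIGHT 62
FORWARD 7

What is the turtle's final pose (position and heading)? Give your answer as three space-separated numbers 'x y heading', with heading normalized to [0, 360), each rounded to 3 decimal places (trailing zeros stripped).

Answer: 10.181 33.286 28

Derivation:
Executing turtle program step by step:
Start: pos=(-5,4), heading=0, pen down
FD 2: (-5,4) -> (-3,4) [heading=0, draw]
FD 7: (-3,4) -> (4,4) [heading=0, draw]
LT 90: heading 0 -> 90
PD: pen down
FD 8: (4,4) -> (4,12) [heading=90, draw]
BK 10: (4,12) -> (4,2) [heading=90, draw]
FD 6: (4,2) -> (4,8) [heading=90, draw]
FD 12: (4,8) -> (4,20) [heading=90, draw]
FD 9: (4,20) -> (4,29) [heading=90, draw]
FD 2: (4,29) -> (4,31) [heading=90, draw]
PU: pen up
BK 1: (4,31) -> (4,30) [heading=90, move]
RT 62: heading 90 -> 28
FD 7: (4,30) -> (10.181,33.286) [heading=28, move]
Final: pos=(10.181,33.286), heading=28, 8 segment(s) drawn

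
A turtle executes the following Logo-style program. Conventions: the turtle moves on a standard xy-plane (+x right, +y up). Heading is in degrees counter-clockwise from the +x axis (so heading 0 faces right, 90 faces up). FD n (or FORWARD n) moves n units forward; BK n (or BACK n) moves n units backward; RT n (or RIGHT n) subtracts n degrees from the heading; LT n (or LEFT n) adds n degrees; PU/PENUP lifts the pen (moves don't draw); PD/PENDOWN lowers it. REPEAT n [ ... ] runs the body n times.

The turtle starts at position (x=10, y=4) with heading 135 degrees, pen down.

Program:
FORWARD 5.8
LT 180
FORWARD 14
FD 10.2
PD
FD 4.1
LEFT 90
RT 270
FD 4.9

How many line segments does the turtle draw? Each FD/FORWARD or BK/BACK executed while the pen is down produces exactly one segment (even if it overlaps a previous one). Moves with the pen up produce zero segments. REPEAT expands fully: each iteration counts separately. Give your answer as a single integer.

Executing turtle program step by step:
Start: pos=(10,4), heading=135, pen down
FD 5.8: (10,4) -> (5.899,8.101) [heading=135, draw]
LT 180: heading 135 -> 315
FD 14: (5.899,8.101) -> (15.798,-1.798) [heading=315, draw]
FD 10.2: (15.798,-1.798) -> (23.011,-9.011) [heading=315, draw]
PD: pen down
FD 4.1: (23.011,-9.011) -> (25.91,-11.91) [heading=315, draw]
LT 90: heading 315 -> 45
RT 270: heading 45 -> 135
FD 4.9: (25.91,-11.91) -> (22.445,-8.445) [heading=135, draw]
Final: pos=(22.445,-8.445), heading=135, 5 segment(s) drawn
Segments drawn: 5

Answer: 5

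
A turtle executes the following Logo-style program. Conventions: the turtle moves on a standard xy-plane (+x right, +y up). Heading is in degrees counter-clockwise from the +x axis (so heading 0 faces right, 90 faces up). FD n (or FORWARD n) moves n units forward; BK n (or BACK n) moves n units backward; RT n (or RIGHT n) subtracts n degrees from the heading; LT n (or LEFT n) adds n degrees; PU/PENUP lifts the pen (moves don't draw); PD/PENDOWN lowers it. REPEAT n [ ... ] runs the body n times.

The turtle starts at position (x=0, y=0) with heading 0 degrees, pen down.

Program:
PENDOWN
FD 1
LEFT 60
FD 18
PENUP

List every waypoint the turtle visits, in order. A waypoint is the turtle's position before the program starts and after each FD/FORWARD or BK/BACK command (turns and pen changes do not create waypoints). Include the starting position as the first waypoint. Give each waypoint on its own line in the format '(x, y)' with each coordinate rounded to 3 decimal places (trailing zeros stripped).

Executing turtle program step by step:
Start: pos=(0,0), heading=0, pen down
PD: pen down
FD 1: (0,0) -> (1,0) [heading=0, draw]
LT 60: heading 0 -> 60
FD 18: (1,0) -> (10,15.588) [heading=60, draw]
PU: pen up
Final: pos=(10,15.588), heading=60, 2 segment(s) drawn
Waypoints (3 total):
(0, 0)
(1, 0)
(10, 15.588)

Answer: (0, 0)
(1, 0)
(10, 15.588)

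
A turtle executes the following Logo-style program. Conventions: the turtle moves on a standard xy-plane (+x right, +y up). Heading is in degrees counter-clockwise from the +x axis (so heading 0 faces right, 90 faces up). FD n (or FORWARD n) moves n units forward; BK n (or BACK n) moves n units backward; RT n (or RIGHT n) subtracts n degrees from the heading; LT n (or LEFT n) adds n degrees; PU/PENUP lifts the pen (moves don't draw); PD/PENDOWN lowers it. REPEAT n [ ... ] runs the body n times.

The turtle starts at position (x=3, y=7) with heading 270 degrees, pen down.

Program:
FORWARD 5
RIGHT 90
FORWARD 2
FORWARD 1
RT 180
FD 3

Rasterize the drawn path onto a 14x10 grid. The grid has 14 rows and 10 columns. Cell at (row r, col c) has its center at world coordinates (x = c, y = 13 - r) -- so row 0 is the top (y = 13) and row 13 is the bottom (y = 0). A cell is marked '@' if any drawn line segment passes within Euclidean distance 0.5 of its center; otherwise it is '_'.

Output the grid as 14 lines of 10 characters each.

Segment 0: (3,7) -> (3,2)
Segment 1: (3,2) -> (1,2)
Segment 2: (1,2) -> (-0,2)
Segment 3: (-0,2) -> (3,2)

Answer: __________
__________
__________
__________
__________
__________
___@______
___@______
___@______
___@______
___@______
@@@@______
__________
__________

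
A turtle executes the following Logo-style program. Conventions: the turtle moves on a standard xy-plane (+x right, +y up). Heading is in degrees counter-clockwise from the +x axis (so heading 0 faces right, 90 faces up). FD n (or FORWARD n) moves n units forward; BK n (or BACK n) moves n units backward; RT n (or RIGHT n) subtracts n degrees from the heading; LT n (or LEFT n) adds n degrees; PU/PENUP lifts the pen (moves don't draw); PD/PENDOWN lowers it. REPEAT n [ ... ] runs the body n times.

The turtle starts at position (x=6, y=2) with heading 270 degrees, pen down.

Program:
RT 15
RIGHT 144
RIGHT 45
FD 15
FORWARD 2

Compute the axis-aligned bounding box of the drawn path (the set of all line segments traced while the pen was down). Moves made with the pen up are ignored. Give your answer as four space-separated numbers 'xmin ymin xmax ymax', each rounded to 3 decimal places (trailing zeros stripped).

Executing turtle program step by step:
Start: pos=(6,2), heading=270, pen down
RT 15: heading 270 -> 255
RT 144: heading 255 -> 111
RT 45: heading 111 -> 66
FD 15: (6,2) -> (12.101,15.703) [heading=66, draw]
FD 2: (12.101,15.703) -> (12.915,17.53) [heading=66, draw]
Final: pos=(12.915,17.53), heading=66, 2 segment(s) drawn

Segment endpoints: x in {6, 12.101, 12.915}, y in {2, 15.703, 17.53}
xmin=6, ymin=2, xmax=12.915, ymax=17.53

Answer: 6 2 12.915 17.53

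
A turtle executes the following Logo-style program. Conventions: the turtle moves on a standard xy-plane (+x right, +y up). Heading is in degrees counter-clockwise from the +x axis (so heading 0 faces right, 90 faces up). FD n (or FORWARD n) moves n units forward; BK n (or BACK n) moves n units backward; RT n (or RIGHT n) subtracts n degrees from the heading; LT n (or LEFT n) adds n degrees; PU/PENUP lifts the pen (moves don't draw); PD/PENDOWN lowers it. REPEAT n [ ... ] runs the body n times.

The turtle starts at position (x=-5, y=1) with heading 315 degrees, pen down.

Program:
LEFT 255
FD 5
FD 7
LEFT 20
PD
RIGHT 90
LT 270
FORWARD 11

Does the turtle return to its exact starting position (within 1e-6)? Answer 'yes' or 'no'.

Executing turtle program step by step:
Start: pos=(-5,1), heading=315, pen down
LT 255: heading 315 -> 210
FD 5: (-5,1) -> (-9.33,-1.5) [heading=210, draw]
FD 7: (-9.33,-1.5) -> (-15.392,-5) [heading=210, draw]
LT 20: heading 210 -> 230
PD: pen down
RT 90: heading 230 -> 140
LT 270: heading 140 -> 50
FD 11: (-15.392,-5) -> (-8.322,3.426) [heading=50, draw]
Final: pos=(-8.322,3.426), heading=50, 3 segment(s) drawn

Start position: (-5, 1)
Final position: (-8.322, 3.426)
Distance = 4.114; >= 1e-6 -> NOT closed

Answer: no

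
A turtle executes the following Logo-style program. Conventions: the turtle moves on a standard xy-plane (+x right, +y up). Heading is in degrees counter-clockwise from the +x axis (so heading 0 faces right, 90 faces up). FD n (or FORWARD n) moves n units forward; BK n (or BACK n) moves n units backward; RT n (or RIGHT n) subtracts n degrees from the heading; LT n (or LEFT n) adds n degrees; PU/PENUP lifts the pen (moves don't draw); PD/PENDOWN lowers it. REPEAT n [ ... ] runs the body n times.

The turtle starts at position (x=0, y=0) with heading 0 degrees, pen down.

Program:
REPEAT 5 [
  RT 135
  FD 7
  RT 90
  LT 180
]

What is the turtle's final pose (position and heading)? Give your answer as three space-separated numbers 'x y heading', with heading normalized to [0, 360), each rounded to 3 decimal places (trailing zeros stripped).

Executing turtle program step by step:
Start: pos=(0,0), heading=0, pen down
REPEAT 5 [
  -- iteration 1/5 --
  RT 135: heading 0 -> 225
  FD 7: (0,0) -> (-4.95,-4.95) [heading=225, draw]
  RT 90: heading 225 -> 135
  LT 180: heading 135 -> 315
  -- iteration 2/5 --
  RT 135: heading 315 -> 180
  FD 7: (-4.95,-4.95) -> (-11.95,-4.95) [heading=180, draw]
  RT 90: heading 180 -> 90
  LT 180: heading 90 -> 270
  -- iteration 3/5 --
  RT 135: heading 270 -> 135
  FD 7: (-11.95,-4.95) -> (-16.899,0) [heading=135, draw]
  RT 90: heading 135 -> 45
  LT 180: heading 45 -> 225
  -- iteration 4/5 --
  RT 135: heading 225 -> 90
  FD 7: (-16.899,0) -> (-16.899,7) [heading=90, draw]
  RT 90: heading 90 -> 0
  LT 180: heading 0 -> 180
  -- iteration 5/5 --
  RT 135: heading 180 -> 45
  FD 7: (-16.899,7) -> (-11.95,11.95) [heading=45, draw]
  RT 90: heading 45 -> 315
  LT 180: heading 315 -> 135
]
Final: pos=(-11.95,11.95), heading=135, 5 segment(s) drawn

Answer: -11.95 11.95 135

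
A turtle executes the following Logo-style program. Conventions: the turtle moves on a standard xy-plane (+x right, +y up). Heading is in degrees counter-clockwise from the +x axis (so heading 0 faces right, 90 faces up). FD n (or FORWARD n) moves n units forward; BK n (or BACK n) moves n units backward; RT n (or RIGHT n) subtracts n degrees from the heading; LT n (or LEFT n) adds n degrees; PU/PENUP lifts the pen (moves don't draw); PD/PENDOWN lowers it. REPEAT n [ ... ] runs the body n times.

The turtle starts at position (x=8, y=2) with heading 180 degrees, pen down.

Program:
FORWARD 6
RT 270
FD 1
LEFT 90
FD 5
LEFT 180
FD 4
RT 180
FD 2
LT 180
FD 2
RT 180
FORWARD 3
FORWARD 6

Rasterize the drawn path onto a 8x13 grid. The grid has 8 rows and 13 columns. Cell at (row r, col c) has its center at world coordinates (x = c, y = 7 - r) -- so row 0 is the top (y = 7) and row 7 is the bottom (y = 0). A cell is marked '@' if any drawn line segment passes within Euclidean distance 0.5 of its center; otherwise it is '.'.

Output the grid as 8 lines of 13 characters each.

Segment 0: (8,2) -> (2,2)
Segment 1: (2,2) -> (2,1)
Segment 2: (2,1) -> (7,1)
Segment 3: (7,1) -> (3,1)
Segment 4: (3,1) -> (5,1)
Segment 5: (5,1) -> (3,1)
Segment 6: (3,1) -> (6,1)
Segment 7: (6,1) -> (12,1)

Answer: .............
.............
.............
.............
.............
..@@@@@@@....
..@@@@@@@@@@@
.............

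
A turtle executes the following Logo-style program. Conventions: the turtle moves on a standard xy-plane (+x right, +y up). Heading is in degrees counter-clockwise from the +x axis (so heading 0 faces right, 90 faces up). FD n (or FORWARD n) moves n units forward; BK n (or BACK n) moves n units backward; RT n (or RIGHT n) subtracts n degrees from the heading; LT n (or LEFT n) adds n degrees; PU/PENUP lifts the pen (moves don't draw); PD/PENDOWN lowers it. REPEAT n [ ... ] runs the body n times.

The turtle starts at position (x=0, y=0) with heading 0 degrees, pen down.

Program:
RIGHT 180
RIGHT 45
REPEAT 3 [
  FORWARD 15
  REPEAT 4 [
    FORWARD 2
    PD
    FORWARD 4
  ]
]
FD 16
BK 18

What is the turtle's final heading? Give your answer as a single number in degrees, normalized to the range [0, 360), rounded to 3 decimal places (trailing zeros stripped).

Answer: 135

Derivation:
Executing turtle program step by step:
Start: pos=(0,0), heading=0, pen down
RT 180: heading 0 -> 180
RT 45: heading 180 -> 135
REPEAT 3 [
  -- iteration 1/3 --
  FD 15: (0,0) -> (-10.607,10.607) [heading=135, draw]
  REPEAT 4 [
    -- iteration 1/4 --
    FD 2: (-10.607,10.607) -> (-12.021,12.021) [heading=135, draw]
    PD: pen down
    FD 4: (-12.021,12.021) -> (-14.849,14.849) [heading=135, draw]
    -- iteration 2/4 --
    FD 2: (-14.849,14.849) -> (-16.263,16.263) [heading=135, draw]
    PD: pen down
    FD 4: (-16.263,16.263) -> (-19.092,19.092) [heading=135, draw]
    -- iteration 3/4 --
    FD 2: (-19.092,19.092) -> (-20.506,20.506) [heading=135, draw]
    PD: pen down
    FD 4: (-20.506,20.506) -> (-23.335,23.335) [heading=135, draw]
    -- iteration 4/4 --
    FD 2: (-23.335,23.335) -> (-24.749,24.749) [heading=135, draw]
    PD: pen down
    FD 4: (-24.749,24.749) -> (-27.577,27.577) [heading=135, draw]
  ]
  -- iteration 2/3 --
  FD 15: (-27.577,27.577) -> (-38.184,38.184) [heading=135, draw]
  REPEAT 4 [
    -- iteration 1/4 --
    FD 2: (-38.184,38.184) -> (-39.598,39.598) [heading=135, draw]
    PD: pen down
    FD 4: (-39.598,39.598) -> (-42.426,42.426) [heading=135, draw]
    -- iteration 2/4 --
    FD 2: (-42.426,42.426) -> (-43.841,43.841) [heading=135, draw]
    PD: pen down
    FD 4: (-43.841,43.841) -> (-46.669,46.669) [heading=135, draw]
    -- iteration 3/4 --
    FD 2: (-46.669,46.669) -> (-48.083,48.083) [heading=135, draw]
    PD: pen down
    FD 4: (-48.083,48.083) -> (-50.912,50.912) [heading=135, draw]
    -- iteration 4/4 --
    FD 2: (-50.912,50.912) -> (-52.326,52.326) [heading=135, draw]
    PD: pen down
    FD 4: (-52.326,52.326) -> (-55.154,55.154) [heading=135, draw]
  ]
  -- iteration 3/3 --
  FD 15: (-55.154,55.154) -> (-65.761,65.761) [heading=135, draw]
  REPEAT 4 [
    -- iteration 1/4 --
    FD 2: (-65.761,65.761) -> (-67.175,67.175) [heading=135, draw]
    PD: pen down
    FD 4: (-67.175,67.175) -> (-70.004,70.004) [heading=135, draw]
    -- iteration 2/4 --
    FD 2: (-70.004,70.004) -> (-71.418,71.418) [heading=135, draw]
    PD: pen down
    FD 4: (-71.418,71.418) -> (-74.246,74.246) [heading=135, draw]
    -- iteration 3/4 --
    FD 2: (-74.246,74.246) -> (-75.66,75.66) [heading=135, draw]
    PD: pen down
    FD 4: (-75.66,75.66) -> (-78.489,78.489) [heading=135, draw]
    -- iteration 4/4 --
    FD 2: (-78.489,78.489) -> (-79.903,79.903) [heading=135, draw]
    PD: pen down
    FD 4: (-79.903,79.903) -> (-82.731,82.731) [heading=135, draw]
  ]
]
FD 16: (-82.731,82.731) -> (-94.045,94.045) [heading=135, draw]
BK 18: (-94.045,94.045) -> (-81.317,81.317) [heading=135, draw]
Final: pos=(-81.317,81.317), heading=135, 29 segment(s) drawn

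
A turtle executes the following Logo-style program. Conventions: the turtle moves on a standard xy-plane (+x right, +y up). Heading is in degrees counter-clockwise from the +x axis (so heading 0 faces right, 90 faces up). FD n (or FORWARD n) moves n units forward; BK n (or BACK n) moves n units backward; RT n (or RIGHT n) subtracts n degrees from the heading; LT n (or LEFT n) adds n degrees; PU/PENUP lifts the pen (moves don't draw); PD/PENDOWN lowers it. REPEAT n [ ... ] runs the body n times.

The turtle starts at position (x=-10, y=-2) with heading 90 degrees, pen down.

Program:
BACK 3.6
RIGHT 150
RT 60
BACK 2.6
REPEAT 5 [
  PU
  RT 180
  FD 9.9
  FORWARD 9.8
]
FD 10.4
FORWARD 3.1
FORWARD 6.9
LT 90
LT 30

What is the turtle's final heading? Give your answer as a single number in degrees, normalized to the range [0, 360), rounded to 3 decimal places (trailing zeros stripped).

Answer: 180

Derivation:
Executing turtle program step by step:
Start: pos=(-10,-2), heading=90, pen down
BK 3.6: (-10,-2) -> (-10,-5.6) [heading=90, draw]
RT 150: heading 90 -> 300
RT 60: heading 300 -> 240
BK 2.6: (-10,-5.6) -> (-8.7,-3.348) [heading=240, draw]
REPEAT 5 [
  -- iteration 1/5 --
  PU: pen up
  RT 180: heading 240 -> 60
  FD 9.9: (-8.7,-3.348) -> (-3.75,5.225) [heading=60, move]
  FD 9.8: (-3.75,5.225) -> (1.15,13.712) [heading=60, move]
  -- iteration 2/5 --
  PU: pen up
  RT 180: heading 60 -> 240
  FD 9.9: (1.15,13.712) -> (-3.8,5.139) [heading=240, move]
  FD 9.8: (-3.8,5.139) -> (-8.7,-3.348) [heading=240, move]
  -- iteration 3/5 --
  PU: pen up
  RT 180: heading 240 -> 60
  FD 9.9: (-8.7,-3.348) -> (-3.75,5.225) [heading=60, move]
  FD 9.8: (-3.75,5.225) -> (1.15,13.712) [heading=60, move]
  -- iteration 4/5 --
  PU: pen up
  RT 180: heading 60 -> 240
  FD 9.9: (1.15,13.712) -> (-3.8,5.139) [heading=240, move]
  FD 9.8: (-3.8,5.139) -> (-8.7,-3.348) [heading=240, move]
  -- iteration 5/5 --
  PU: pen up
  RT 180: heading 240 -> 60
  FD 9.9: (-8.7,-3.348) -> (-3.75,5.225) [heading=60, move]
  FD 9.8: (-3.75,5.225) -> (1.15,13.712) [heading=60, move]
]
FD 10.4: (1.15,13.712) -> (6.35,22.719) [heading=60, move]
FD 3.1: (6.35,22.719) -> (7.9,25.404) [heading=60, move]
FD 6.9: (7.9,25.404) -> (11.35,31.379) [heading=60, move]
LT 90: heading 60 -> 150
LT 30: heading 150 -> 180
Final: pos=(11.35,31.379), heading=180, 2 segment(s) drawn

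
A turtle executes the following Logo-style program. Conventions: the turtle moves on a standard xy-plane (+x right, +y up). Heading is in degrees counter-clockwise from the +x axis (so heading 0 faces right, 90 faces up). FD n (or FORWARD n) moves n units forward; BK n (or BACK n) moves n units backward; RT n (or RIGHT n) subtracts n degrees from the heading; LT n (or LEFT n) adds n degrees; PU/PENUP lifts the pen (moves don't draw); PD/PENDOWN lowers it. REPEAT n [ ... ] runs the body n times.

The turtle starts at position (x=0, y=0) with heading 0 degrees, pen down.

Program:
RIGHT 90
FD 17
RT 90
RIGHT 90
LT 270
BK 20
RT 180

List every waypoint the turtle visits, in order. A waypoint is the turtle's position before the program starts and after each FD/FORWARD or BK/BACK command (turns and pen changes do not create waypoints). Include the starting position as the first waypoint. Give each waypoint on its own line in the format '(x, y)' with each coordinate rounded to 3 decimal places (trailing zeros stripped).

Answer: (0, 0)
(0, -17)
(-20, -17)

Derivation:
Executing turtle program step by step:
Start: pos=(0,0), heading=0, pen down
RT 90: heading 0 -> 270
FD 17: (0,0) -> (0,-17) [heading=270, draw]
RT 90: heading 270 -> 180
RT 90: heading 180 -> 90
LT 270: heading 90 -> 0
BK 20: (0,-17) -> (-20,-17) [heading=0, draw]
RT 180: heading 0 -> 180
Final: pos=(-20,-17), heading=180, 2 segment(s) drawn
Waypoints (3 total):
(0, 0)
(0, -17)
(-20, -17)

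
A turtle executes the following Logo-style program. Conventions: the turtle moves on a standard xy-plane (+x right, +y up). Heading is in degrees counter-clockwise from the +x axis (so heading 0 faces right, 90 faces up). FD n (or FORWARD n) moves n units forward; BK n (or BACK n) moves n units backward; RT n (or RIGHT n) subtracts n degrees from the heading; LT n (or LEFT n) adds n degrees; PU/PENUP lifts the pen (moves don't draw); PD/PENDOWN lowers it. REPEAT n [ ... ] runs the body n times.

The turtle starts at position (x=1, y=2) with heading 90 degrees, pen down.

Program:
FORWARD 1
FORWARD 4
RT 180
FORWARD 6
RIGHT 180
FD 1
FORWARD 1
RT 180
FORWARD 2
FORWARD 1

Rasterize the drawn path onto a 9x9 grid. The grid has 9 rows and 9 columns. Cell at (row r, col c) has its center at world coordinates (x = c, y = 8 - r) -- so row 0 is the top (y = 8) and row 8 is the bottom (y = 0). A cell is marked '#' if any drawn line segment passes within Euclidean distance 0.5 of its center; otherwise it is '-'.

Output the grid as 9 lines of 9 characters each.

Segment 0: (1,2) -> (1,3)
Segment 1: (1,3) -> (1,7)
Segment 2: (1,7) -> (1,1)
Segment 3: (1,1) -> (1,2)
Segment 4: (1,2) -> (1,3)
Segment 5: (1,3) -> (1,1)
Segment 6: (1,1) -> (1,0)

Answer: ---------
-#-------
-#-------
-#-------
-#-------
-#-------
-#-------
-#-------
-#-------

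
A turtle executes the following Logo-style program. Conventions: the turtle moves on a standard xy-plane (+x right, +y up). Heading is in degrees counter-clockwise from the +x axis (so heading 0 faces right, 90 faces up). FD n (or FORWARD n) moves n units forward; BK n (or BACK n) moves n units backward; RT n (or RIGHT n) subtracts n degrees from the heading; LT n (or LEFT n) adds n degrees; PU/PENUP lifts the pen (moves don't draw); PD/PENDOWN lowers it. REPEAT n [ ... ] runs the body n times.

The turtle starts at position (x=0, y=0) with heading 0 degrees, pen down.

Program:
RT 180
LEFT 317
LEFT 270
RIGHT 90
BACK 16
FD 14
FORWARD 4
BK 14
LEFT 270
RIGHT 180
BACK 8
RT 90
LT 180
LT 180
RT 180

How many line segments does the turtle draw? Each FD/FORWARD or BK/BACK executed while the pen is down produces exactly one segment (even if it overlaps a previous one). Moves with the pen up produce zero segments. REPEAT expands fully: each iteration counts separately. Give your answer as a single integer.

Executing turtle program step by step:
Start: pos=(0,0), heading=0, pen down
RT 180: heading 0 -> 180
LT 317: heading 180 -> 137
LT 270: heading 137 -> 47
RT 90: heading 47 -> 317
BK 16: (0,0) -> (-11.702,10.912) [heading=317, draw]
FD 14: (-11.702,10.912) -> (-1.463,1.364) [heading=317, draw]
FD 4: (-1.463,1.364) -> (1.463,-1.364) [heading=317, draw]
BK 14: (1.463,-1.364) -> (-8.776,8.184) [heading=317, draw]
LT 270: heading 317 -> 227
RT 180: heading 227 -> 47
BK 8: (-8.776,8.184) -> (-14.232,2.333) [heading=47, draw]
RT 90: heading 47 -> 317
LT 180: heading 317 -> 137
LT 180: heading 137 -> 317
RT 180: heading 317 -> 137
Final: pos=(-14.232,2.333), heading=137, 5 segment(s) drawn
Segments drawn: 5

Answer: 5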